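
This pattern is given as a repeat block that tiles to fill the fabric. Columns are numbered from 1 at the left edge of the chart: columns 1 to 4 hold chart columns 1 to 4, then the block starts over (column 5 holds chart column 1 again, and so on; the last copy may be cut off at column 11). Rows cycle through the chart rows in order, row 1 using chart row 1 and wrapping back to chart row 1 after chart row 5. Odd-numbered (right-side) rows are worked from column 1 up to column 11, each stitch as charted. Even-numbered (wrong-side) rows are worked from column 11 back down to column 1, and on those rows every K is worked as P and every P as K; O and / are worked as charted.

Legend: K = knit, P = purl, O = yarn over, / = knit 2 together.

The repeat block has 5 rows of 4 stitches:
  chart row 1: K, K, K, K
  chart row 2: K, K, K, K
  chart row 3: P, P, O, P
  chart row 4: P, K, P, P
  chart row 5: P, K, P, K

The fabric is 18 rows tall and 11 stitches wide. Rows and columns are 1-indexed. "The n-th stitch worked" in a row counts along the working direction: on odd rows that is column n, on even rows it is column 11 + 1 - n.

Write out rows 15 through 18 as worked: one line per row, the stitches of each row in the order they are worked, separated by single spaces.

Row 15: chart row 5, RS - tile across columns 1-11 and work as-is.
Row 16: chart row 1, WS - tiled (columns 1-11): K K K K K K K K K K K; work from column 11 back to 1 with K<->P swapped.
Row 17: chart row 2, RS - tile across columns 1-11 and work as-is.
Row 18: chart row 3, WS - tiled (columns 1-11): P P O P P P O P P P O; work from column 11 back to 1 with K<->P swapped.

Rows as worked:
P K P K P K P K P K P
P P P P P P P P P P P
K K K K K K K K K K K
O K K K O K K K O K K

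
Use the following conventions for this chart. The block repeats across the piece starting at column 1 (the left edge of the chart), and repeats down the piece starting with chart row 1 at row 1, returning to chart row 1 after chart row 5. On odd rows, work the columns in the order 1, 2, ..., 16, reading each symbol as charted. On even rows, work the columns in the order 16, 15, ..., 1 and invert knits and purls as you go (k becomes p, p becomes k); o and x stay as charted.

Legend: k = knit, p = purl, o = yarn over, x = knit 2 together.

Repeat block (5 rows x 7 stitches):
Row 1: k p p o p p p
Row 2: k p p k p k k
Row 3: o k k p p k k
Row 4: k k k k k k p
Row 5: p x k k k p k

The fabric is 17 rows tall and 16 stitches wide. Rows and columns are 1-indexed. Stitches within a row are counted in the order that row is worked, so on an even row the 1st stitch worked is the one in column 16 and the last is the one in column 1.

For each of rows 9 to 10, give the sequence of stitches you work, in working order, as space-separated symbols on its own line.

Row 9: chart row 4, RS - tile across columns 1-16 and work as-is.
Row 10: chart row 5, WS - tiled (columns 1-16): p x k k k p k p x k k k p k p x; work from column 16 back to 1 with k<->p swapped.

Rows as worked:
k k k k k k p k k k k k k p k k
x k p k p p p x k p k p p p x k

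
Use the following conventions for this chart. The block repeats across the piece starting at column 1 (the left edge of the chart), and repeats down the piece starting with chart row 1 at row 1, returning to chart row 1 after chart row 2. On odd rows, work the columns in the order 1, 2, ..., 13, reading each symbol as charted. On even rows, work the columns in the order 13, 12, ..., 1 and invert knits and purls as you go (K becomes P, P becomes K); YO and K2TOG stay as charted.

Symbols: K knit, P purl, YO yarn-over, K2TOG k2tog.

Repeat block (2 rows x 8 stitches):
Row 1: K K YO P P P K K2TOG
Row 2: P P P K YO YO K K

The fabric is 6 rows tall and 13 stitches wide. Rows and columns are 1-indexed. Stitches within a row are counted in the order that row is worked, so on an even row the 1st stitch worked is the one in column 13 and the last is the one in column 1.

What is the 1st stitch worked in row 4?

Stitch:
YO

Derivation:
Row 4 uses chart row ((4-1) mod 2)+1 = 2. Row 4 is even, so WS.
Chart row 2 tiled across columns 1-13: P P P K YO YO K K P P P K YO
WS row: flip the tiled sequence (start at column 13) and apply K<->P; YO and K2TOG stay.
Row 4 as worked: YO P K K K P P YO YO P K K K
Stitch 1 in working order -> YO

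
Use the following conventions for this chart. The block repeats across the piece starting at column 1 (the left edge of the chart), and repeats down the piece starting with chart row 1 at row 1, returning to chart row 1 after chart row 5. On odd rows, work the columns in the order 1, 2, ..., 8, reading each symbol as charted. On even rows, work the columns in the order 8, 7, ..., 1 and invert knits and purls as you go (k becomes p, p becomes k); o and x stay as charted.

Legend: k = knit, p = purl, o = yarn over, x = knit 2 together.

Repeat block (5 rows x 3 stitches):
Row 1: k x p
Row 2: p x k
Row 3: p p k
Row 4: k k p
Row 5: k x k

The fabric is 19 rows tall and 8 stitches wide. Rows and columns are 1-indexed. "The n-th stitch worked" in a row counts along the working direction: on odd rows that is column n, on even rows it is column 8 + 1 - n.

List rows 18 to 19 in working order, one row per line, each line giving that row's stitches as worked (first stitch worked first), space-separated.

Row 18: chart row 3, WS - tiled (columns 1-8): p p k p p k p p; work from column 8 back to 1 with k<->p swapped.
Row 19: chart row 4, RS - tile across columns 1-8 and work as-is.

== ROWS AS WORKED ==
k k p k k p k k
k k p k k p k k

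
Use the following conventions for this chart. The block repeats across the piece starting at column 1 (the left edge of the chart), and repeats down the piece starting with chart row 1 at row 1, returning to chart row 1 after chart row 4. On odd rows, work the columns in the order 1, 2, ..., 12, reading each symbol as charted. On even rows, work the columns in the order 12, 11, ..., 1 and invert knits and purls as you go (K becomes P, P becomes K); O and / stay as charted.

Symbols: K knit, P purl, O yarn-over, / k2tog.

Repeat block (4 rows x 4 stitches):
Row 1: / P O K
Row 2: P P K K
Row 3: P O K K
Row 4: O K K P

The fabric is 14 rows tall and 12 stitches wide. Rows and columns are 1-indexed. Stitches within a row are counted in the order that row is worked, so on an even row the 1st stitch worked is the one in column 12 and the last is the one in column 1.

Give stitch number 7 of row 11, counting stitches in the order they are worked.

Result:
K

Derivation:
Row 11 uses chart row ((11-1) mod 4)+1 = 3. Row 11 is odd, so RS.
Chart row 3 tiled across columns 1-12: P O K K P O K K P O K K
RS: work column 1 to column 12, symbols as charted — the tiled row is the row as worked.
Counting 7 along the worked row gives K.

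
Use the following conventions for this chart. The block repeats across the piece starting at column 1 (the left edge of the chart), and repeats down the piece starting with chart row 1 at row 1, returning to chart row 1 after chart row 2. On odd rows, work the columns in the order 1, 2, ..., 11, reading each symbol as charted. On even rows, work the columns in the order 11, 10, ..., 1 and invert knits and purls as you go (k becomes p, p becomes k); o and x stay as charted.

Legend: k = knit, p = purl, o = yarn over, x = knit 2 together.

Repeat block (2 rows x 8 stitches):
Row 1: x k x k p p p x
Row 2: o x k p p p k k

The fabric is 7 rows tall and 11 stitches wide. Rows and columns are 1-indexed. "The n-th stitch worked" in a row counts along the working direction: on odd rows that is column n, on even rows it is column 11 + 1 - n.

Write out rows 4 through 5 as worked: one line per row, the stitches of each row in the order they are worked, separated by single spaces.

== ROWS AS WORKED ==
p x o p p k k k p x o
x k x k p p p x x k x

Derivation:
Row 4: chart row 2, WS - tiled (columns 1-11): o x k p p p k k o x k; work from column 11 back to 1 with k<->p swapped.
Row 5: chart row 1, RS - tile across columns 1-11 and work as-is.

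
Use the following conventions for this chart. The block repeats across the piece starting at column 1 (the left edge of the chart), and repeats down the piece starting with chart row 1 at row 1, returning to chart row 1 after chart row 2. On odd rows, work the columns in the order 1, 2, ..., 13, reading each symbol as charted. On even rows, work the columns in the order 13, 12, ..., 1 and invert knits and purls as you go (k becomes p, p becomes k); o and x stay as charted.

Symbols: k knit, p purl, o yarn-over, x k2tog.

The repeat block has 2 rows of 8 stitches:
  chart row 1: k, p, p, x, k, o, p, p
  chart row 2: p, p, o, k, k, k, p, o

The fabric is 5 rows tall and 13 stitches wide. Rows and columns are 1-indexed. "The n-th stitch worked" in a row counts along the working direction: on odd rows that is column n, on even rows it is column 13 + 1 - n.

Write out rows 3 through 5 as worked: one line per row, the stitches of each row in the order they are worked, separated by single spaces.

Result:
k p p x k o p p k p p x k
p p o k k o k p p p o k k
k p p x k o p p k p p x k

Derivation:
Row 3: chart row 1, RS - tile across columns 1-13 and work as-is.
Row 4: chart row 2, WS - tiled (columns 1-13): p p o k k k p o p p o k k; work from column 13 back to 1 with k<->p swapped.
Row 5: chart row 1, RS - tile across columns 1-13 and work as-is.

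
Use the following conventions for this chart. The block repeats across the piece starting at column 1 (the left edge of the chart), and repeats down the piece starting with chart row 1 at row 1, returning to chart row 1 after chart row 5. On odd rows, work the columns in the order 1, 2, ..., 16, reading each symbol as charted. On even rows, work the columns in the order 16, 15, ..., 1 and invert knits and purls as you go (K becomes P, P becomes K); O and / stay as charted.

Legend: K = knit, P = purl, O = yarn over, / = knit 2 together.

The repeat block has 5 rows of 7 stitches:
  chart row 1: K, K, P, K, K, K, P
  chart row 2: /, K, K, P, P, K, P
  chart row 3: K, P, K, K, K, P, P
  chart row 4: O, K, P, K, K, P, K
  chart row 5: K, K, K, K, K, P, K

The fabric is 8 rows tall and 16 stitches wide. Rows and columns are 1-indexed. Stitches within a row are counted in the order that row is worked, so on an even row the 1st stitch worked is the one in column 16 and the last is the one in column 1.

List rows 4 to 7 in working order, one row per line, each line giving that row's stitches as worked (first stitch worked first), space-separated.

Row 4: chart row 4, WS - tiled (columns 1-16): O K P K K P K O K P K K P K O K; work from column 16 back to 1 with K<->P swapped.
Row 5: chart row 5, RS - tile across columns 1-16 and work as-is.
Row 6: chart row 1, WS - tiled (columns 1-16): K K P K K K P K K P K K K P K K; work from column 16 back to 1 with K<->P swapped.
Row 7: chart row 2, RS - tile across columns 1-16 and work as-is.

== ROWS AS WORKED ==
P O P K P P K P O P K P P K P O
K K K K K P K K K K K K P K K K
P P K P P P K P P K P P P K P P
/ K K P P K P / K K P P K P / K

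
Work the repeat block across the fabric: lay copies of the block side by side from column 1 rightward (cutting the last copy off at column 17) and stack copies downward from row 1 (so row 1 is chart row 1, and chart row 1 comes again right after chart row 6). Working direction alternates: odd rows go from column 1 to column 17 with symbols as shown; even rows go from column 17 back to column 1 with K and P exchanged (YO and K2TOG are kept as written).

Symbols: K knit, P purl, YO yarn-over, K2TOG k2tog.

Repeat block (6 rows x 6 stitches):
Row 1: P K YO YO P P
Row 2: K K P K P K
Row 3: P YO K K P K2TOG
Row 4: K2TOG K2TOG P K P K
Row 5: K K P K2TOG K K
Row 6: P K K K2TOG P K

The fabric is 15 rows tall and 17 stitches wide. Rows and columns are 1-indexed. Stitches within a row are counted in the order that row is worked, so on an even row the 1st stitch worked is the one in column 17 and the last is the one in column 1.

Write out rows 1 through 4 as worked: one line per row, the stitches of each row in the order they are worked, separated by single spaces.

Row 1: chart row 1, RS - tile across columns 1-17 and work as-is.
Row 2: chart row 2, WS - tiled (columns 1-17): K K P K P K K K P K P K K K P K P; work from column 17 back to 1 with K<->P swapped.
Row 3: chart row 3, RS - tile across columns 1-17 and work as-is.
Row 4: chart row 4, WS - tiled (columns 1-17): K2TOG K2TOG P K P K K2TOG K2TOG P K P K K2TOG K2TOG P K P; work from column 17 back to 1 with K<->P swapped.

== ROWS AS WORKED ==
P K YO YO P P P K YO YO P P P K YO YO P
K P K P P P K P K P P P K P K P P
P YO K K P K2TOG P YO K K P K2TOG P YO K K P
K P K K2TOG K2TOG P K P K K2TOG K2TOG P K P K K2TOG K2TOG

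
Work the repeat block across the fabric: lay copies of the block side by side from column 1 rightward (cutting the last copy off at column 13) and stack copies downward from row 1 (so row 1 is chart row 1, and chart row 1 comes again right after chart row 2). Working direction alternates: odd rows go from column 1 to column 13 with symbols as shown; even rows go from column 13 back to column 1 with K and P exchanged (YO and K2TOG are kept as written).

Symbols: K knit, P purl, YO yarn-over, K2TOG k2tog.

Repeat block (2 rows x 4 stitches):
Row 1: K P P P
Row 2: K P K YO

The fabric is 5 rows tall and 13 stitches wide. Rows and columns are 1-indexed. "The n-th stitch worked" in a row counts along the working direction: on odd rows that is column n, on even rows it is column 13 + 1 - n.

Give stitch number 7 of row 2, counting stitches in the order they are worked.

Row 2 uses chart row ((2-1) mod 2)+1 = 2. Row 2 is even, so WS.
Chart row 2 tiled across columns 1-13: K P K YO K P K YO K P K YO K
Wrong side: read the tiled row from column 13 down to 1 and exchange K with P (leave YO, K2TOG).
Row 2 as worked: P YO P K P YO P K P YO P K P
Stitch 7 in working order -> P

Result:
P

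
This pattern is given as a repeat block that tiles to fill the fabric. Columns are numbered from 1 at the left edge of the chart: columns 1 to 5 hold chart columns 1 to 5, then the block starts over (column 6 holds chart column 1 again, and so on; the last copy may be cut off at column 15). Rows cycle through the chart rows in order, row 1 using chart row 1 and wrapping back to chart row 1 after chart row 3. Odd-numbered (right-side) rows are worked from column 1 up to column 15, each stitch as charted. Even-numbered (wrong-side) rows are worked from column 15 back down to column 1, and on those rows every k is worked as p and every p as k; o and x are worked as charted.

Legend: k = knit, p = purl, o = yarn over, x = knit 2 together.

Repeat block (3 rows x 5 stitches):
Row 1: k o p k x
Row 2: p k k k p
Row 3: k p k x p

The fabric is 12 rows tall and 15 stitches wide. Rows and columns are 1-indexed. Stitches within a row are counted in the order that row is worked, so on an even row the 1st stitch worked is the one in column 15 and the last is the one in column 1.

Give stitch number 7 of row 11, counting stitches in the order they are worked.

Stitch:
k

Derivation:
For row 11: chart row = ((11-1) mod 3) + 1 = 2; this is a RS (odd) row.
Chart row 2 tiled across columns 1-15: p k k k p p k k k p p k k k p
RS: work column 1 to column 15, symbols as charted — the tiled row is the row as worked.
Stitch 7 in working order -> k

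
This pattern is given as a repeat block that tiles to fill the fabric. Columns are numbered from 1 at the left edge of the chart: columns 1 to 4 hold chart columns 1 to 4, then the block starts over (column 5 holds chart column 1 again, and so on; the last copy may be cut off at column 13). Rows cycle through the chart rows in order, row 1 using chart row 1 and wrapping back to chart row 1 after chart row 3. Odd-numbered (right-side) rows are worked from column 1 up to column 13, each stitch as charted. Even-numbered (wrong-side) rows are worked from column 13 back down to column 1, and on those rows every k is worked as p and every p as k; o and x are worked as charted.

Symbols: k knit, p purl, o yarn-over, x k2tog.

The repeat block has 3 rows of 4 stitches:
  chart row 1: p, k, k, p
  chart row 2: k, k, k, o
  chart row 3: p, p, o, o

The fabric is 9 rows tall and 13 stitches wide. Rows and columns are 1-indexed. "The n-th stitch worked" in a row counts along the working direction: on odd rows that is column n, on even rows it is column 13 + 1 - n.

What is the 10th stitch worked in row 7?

Result:
k

Derivation:
Row 7: (7-1) mod 3 = 0, so use chart row 1. Odd row -> RS.
Chart row 1 tiled across columns 1-13: p k k p p k k p p k k p p
Right side: take the tiled row as-is (worked left to right from column 1).
Stitch 10 in working order -> k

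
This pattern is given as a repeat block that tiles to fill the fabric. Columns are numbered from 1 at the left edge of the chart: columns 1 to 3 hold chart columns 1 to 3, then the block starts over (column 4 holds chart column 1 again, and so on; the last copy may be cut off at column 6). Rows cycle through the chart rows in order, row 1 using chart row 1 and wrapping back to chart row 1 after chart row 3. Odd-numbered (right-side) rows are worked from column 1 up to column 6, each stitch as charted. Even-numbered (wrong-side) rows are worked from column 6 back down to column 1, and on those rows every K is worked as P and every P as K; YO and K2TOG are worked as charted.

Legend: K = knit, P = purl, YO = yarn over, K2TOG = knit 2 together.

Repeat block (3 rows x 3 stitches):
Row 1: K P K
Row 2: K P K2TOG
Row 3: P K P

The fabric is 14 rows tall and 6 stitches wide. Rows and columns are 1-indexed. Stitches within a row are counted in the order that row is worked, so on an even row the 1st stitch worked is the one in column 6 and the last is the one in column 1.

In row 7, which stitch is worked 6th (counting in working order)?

Stitch:
K

Derivation:
Row 7: (7-1) mod 3 = 0, so use chart row 1. Odd row -> RS.
Chart row 1 tiled across columns 1-6: K P K K P K
Right side: take the tiled row as-is (worked left to right from column 1).
Counting 6 along the worked row gives K.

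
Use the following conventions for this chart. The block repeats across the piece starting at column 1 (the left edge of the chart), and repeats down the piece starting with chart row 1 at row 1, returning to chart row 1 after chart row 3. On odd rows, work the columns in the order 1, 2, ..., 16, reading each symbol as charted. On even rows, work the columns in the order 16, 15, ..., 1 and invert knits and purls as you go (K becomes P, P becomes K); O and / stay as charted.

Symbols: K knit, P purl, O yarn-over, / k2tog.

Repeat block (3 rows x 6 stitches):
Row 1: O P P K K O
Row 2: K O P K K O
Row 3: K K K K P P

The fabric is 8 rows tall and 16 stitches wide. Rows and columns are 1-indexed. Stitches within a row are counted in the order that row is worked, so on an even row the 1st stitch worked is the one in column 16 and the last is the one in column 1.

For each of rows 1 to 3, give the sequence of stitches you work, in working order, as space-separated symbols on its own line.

Row 1: chart row 1, RS - tile across columns 1-16 and work as-is.
Row 2: chart row 2, WS - tiled (columns 1-16): K O P K K O K O P K K O K O P K; work from column 16 back to 1 with K<->P swapped.
Row 3: chart row 3, RS - tile across columns 1-16 and work as-is.

Rows as worked:
O P P K K O O P P K K O O P P K
P K O P O P P K O P O P P K O P
K K K K P P K K K K P P K K K K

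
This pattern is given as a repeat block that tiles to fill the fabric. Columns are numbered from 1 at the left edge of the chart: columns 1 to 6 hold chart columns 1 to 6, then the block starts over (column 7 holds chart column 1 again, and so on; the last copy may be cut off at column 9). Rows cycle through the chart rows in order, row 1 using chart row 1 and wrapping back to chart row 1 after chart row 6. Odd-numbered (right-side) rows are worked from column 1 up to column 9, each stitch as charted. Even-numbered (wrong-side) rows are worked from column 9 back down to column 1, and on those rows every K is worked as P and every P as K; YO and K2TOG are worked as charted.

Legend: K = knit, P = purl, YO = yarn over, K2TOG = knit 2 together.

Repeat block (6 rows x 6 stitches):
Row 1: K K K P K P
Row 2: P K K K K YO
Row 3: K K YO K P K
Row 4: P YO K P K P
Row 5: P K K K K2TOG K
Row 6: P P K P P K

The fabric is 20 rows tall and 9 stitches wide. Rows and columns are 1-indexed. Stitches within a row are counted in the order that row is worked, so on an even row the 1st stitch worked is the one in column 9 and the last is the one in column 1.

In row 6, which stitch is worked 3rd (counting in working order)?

== STITCH ==
K

Derivation:
Row 6: (6-1) mod 6 = 5, so use chart row 6. Even row -> WS.
Chart row 6 tiled across columns 1-9: P P K P P K P P K
WS: work from column 9 back to column 1 (reverse the tiled row), swapping K<->P (YO and K2TOG unchanged).
Row 6 as worked: P K K P K K P K K
Stitch 3 in working order -> K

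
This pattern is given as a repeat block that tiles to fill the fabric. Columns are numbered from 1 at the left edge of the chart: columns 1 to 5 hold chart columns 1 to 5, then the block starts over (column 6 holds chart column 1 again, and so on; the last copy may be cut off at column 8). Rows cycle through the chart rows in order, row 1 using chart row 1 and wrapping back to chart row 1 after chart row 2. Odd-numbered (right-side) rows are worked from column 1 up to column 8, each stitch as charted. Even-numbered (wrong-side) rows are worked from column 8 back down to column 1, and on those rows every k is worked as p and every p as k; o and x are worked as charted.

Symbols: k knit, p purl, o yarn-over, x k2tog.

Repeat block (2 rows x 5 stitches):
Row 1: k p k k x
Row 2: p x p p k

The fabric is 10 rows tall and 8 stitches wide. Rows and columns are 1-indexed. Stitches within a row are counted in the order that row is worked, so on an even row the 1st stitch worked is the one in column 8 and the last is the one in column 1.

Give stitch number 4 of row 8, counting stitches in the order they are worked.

Row 8 uses chart row ((8-1) mod 2)+1 = 2. Row 8 is even, so WS.
Chart row 2 tiled across columns 1-8: p x p p k p x p
Wrong side: read the tiled row from column 8 down to 1 and exchange k with p (leave o, x).
Row 8 as worked: k x k p k k x k
The 4th stitch worked is p.

Result:
p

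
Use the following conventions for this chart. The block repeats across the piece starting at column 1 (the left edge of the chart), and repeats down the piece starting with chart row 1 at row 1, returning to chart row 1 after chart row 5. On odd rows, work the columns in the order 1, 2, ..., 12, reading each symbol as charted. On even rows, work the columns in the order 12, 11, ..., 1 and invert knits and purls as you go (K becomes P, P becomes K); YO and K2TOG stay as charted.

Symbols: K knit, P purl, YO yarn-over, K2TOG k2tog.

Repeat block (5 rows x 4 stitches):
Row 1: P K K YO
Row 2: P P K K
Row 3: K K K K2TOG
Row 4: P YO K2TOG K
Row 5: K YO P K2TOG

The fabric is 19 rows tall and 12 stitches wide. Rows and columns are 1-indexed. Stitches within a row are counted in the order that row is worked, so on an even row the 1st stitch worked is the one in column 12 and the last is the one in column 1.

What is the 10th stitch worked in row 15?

Row 15 uses chart row ((15-1) mod 5)+1 = 5. Row 15 is odd, so RS.
Chart row 5 tiled across columns 1-12: K YO P K2TOG K YO P K2TOG K YO P K2TOG
RS: work column 1 to column 12, symbols as charted — the tiled row is the row as worked.
The 10th stitch worked is YO.

Stitch:
YO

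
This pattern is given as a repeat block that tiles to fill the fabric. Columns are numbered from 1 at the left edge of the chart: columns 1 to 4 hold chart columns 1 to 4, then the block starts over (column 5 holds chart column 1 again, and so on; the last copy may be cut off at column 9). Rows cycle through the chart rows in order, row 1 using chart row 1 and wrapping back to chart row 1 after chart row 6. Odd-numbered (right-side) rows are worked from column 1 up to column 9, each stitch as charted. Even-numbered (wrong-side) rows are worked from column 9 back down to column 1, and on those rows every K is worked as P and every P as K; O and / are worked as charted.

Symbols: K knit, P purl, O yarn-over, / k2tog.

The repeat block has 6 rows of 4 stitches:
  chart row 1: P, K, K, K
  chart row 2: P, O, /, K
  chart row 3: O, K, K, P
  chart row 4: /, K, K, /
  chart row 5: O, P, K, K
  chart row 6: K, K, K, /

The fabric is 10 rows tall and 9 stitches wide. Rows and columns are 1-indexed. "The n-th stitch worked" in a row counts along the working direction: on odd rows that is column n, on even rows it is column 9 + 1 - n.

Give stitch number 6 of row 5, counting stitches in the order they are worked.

For row 5: chart row = ((5-1) mod 6) + 1 = 5; this is a RS (odd) row.
Chart row 5 tiled across columns 1-9: O P K K O P K K O
RS: work column 1 to column 9, symbols as charted — the tiled row is the row as worked.
Counting 6 along the worked row gives P.

Stitch:
P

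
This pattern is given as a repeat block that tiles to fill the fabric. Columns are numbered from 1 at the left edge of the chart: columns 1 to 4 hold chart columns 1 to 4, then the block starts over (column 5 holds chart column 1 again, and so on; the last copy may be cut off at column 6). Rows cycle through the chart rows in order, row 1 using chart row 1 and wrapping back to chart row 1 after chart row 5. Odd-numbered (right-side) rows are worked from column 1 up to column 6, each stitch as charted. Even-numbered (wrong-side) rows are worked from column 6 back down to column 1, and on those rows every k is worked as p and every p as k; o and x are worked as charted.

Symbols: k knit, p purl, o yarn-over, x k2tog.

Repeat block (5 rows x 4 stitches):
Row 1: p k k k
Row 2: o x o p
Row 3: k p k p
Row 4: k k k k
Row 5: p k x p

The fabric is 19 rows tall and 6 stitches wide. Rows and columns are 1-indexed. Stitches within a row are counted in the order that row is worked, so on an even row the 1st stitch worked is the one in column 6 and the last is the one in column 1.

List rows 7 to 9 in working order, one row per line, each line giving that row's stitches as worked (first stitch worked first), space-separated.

Row 7: chart row 2, RS - tile across columns 1-6 and work as-is.
Row 8: chart row 3, WS - tiled (columns 1-6): k p k p k p; work from column 6 back to 1 with k<->p swapped.
Row 9: chart row 4, RS - tile across columns 1-6 and work as-is.

Rows as worked:
o x o p o x
k p k p k p
k k k k k k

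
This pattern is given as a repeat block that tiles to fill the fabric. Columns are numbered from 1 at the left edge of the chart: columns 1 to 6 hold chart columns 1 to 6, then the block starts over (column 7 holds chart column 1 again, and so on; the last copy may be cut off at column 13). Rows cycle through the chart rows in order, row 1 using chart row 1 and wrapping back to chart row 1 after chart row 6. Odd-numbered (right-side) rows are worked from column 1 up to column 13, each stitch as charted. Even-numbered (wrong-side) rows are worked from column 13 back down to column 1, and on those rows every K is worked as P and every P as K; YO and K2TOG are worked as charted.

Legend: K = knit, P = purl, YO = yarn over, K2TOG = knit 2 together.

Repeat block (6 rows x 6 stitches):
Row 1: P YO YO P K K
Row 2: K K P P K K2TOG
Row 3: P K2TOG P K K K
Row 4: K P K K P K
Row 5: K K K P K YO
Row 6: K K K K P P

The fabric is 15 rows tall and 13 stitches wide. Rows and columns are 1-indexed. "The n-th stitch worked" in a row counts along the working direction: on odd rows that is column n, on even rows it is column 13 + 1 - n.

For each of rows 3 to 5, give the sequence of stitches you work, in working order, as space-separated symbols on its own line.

Row 3: chart row 3, RS - tile across columns 1-13 and work as-is.
Row 4: chart row 4, WS - tiled (columns 1-13): K P K K P K K P K K P K K; work from column 13 back to 1 with K<->P swapped.
Row 5: chart row 5, RS - tile across columns 1-13 and work as-is.

Rows as worked:
P K2TOG P K K K P K2TOG P K K K P
P P K P P K P P K P P K P
K K K P K YO K K K P K YO K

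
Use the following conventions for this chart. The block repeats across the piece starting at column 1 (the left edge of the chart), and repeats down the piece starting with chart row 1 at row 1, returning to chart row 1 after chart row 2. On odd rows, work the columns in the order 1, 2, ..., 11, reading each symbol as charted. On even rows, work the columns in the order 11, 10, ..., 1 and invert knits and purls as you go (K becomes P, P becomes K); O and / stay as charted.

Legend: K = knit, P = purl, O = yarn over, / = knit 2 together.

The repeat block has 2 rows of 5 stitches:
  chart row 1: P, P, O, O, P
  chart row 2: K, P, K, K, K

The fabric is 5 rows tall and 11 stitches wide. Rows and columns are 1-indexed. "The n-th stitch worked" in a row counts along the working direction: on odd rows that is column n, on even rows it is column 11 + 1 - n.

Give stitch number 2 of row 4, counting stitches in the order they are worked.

Row 4 uses chart row ((4-1) mod 2)+1 = 2. Row 4 is even, so WS.
Chart row 2 tiled across columns 1-11: K P K K K K P K K K K
Wrong side: read the tiled row from column 11 down to 1 and exchange K with P (leave O, /).
Row 4 as worked: P P P P K P P P P K P
The 2nd stitch worked is P.

== STITCH ==
P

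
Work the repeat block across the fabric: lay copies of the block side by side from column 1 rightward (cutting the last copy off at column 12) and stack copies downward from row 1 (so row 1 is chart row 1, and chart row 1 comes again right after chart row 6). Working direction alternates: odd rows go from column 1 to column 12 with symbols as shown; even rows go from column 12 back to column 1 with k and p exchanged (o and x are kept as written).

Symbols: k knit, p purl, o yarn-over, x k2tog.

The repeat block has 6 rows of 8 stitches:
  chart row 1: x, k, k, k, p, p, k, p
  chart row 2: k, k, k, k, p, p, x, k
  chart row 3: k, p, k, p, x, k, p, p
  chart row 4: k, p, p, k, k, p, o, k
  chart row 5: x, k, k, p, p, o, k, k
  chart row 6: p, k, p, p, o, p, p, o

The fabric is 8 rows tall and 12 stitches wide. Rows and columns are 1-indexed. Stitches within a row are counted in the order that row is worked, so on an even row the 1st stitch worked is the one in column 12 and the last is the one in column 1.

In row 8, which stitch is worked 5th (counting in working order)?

For row 8: chart row = ((8-1) mod 6) + 1 = 2; this is a WS (even) row.
Chart row 2 tiled across columns 1-12: k k k k p p x k k k k k
Wrong side: read the tiled row from column 12 down to 1 and exchange k with p (leave o, x).
Row 8 as worked: p p p p p x k k p p p p
Counting 5 along the worked row gives p.

Stitch:
p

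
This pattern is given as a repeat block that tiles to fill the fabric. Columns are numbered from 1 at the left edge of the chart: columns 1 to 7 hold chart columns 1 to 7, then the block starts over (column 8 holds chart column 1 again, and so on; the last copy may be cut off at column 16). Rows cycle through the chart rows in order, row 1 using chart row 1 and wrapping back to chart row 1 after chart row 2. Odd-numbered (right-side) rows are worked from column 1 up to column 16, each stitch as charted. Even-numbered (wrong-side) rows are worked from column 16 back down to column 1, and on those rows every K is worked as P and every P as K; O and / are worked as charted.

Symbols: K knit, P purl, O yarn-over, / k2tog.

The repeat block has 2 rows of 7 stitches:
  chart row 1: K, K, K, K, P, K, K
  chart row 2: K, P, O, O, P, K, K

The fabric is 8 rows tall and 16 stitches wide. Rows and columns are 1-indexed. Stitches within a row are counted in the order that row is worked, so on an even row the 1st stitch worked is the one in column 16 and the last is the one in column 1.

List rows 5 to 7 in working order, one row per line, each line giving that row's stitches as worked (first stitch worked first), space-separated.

Row 5: chart row 1, RS - tile across columns 1-16 and work as-is.
Row 6: chart row 2, WS - tiled (columns 1-16): K P O O P K K K P O O P K K K P; work from column 16 back to 1 with K<->P swapped.
Row 7: chart row 1, RS - tile across columns 1-16 and work as-is.

Result:
K K K K P K K K K K K P K K K K
K P P P K O O K P P P K O O K P
K K K K P K K K K K K P K K K K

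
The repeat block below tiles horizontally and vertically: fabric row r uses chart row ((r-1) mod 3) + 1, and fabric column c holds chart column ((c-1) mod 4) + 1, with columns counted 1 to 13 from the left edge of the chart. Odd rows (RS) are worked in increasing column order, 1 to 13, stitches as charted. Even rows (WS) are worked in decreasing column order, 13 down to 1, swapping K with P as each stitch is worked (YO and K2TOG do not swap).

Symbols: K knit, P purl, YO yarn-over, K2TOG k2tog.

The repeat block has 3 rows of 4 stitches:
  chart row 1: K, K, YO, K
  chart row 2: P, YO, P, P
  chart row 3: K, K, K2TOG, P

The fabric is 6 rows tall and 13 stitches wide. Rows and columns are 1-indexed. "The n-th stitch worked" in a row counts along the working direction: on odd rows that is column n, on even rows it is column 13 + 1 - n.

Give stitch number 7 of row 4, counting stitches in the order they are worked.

Row 4: (4-1) mod 3 = 0, so use chart row 1. Even row -> WS.
Chart row 1 tiled across columns 1-13: K K YO K K K YO K K K YO K K
Wrong side: read the tiled row from column 13 down to 1 and exchange K with P (leave YO, K2TOG).
Row 4 as worked: P P YO P P P YO P P P YO P P
The 7th stitch worked is YO.

Stitch:
YO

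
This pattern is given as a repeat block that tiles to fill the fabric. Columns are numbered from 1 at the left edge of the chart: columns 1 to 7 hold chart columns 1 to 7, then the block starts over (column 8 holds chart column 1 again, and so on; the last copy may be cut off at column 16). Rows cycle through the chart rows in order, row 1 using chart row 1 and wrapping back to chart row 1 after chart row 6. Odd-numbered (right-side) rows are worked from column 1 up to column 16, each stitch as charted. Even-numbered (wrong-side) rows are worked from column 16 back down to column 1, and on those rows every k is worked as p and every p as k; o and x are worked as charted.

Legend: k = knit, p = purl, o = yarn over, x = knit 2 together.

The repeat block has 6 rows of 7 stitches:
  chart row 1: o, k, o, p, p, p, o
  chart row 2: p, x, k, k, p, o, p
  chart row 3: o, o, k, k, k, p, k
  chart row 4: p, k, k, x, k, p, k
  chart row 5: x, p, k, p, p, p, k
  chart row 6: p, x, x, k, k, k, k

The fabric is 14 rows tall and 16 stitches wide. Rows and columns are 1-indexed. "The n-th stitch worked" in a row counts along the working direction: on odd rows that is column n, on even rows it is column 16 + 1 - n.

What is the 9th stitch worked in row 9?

Stitch:
o

Derivation:
Row 9 uses chart row ((9-1) mod 6)+1 = 3. Row 9 is odd, so RS.
Chart row 3 tiled across columns 1-16: o o k k k p k o o k k k p k o o
RS: work column 1 to column 16, symbols as charted — the tiled row is the row as worked.
The 9th stitch worked is o.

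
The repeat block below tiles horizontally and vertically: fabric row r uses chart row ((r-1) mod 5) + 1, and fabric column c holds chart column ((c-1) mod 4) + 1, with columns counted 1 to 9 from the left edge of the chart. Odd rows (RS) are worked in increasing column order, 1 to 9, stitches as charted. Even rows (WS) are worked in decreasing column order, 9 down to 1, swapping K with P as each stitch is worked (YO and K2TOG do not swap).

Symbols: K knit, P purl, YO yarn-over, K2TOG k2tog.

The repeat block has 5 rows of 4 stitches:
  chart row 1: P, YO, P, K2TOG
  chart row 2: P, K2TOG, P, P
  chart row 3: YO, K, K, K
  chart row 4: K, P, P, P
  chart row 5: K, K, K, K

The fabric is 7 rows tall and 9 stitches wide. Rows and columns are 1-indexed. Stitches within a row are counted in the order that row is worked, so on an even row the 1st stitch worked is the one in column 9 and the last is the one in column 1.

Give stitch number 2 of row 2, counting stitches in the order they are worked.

Stitch:
K

Derivation:
Row 2 uses chart row ((2-1) mod 5)+1 = 2. Row 2 is even, so WS.
Chart row 2 tiled across columns 1-9: P K2TOG P P P K2TOG P P P
WS: work from column 9 back to column 1 (reverse the tiled row), swapping K<->P (YO and K2TOG unchanged).
Row 2 as worked: K K K K2TOG K K K K2TOG K
The 2nd stitch worked is K.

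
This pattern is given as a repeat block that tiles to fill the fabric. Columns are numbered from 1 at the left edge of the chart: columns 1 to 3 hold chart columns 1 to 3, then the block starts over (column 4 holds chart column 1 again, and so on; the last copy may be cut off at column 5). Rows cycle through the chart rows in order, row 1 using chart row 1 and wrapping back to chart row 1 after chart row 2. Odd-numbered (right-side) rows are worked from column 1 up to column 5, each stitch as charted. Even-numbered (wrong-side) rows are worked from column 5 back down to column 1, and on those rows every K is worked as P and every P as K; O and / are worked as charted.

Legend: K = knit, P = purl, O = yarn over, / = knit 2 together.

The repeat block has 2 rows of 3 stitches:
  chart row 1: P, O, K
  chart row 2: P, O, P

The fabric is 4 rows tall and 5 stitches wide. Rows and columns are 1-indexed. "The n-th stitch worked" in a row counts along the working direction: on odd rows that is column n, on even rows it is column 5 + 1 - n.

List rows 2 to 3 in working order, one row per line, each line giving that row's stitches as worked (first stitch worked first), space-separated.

Row 2: chart row 2, WS - tiled (columns 1-5): P O P P O; work from column 5 back to 1 with K<->P swapped.
Row 3: chart row 1, RS - tile across columns 1-5 and work as-is.

== ROWS AS WORKED ==
O K K O K
P O K P O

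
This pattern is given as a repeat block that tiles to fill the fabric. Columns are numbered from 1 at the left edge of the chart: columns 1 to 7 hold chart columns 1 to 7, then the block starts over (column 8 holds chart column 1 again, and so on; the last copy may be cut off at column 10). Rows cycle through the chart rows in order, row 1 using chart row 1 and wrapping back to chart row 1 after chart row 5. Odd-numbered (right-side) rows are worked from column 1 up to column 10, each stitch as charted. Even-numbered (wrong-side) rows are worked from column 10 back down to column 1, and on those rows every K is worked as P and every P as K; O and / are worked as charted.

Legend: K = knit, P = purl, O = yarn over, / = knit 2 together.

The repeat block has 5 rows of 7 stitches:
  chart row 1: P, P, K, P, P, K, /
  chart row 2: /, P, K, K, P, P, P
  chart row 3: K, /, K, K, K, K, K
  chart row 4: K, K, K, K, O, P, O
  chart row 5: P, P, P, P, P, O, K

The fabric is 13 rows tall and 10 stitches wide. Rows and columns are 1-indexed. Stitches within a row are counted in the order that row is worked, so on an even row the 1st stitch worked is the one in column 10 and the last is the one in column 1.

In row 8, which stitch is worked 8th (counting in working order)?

Row 8 uses chart row ((8-1) mod 5)+1 = 3. Row 8 is even, so WS.
Chart row 3 tiled across columns 1-10: K / K K K K K K / K
WS: work from column 10 back to column 1 (reverse the tiled row), swapping K<->P (O and / unchanged).
Row 8 as worked: P / P P P P P P / P
Stitch 8 in working order -> P

Result:
P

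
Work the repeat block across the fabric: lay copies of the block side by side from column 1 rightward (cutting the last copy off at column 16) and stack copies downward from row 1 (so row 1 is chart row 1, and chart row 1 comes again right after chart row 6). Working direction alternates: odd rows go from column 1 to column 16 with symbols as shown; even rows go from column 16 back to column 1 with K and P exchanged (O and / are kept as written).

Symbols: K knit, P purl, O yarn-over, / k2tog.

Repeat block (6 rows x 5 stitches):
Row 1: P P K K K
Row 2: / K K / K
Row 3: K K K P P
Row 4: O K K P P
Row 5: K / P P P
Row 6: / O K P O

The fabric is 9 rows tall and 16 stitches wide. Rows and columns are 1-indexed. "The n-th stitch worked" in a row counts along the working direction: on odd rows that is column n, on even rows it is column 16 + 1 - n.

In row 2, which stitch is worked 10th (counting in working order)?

For row 2: chart row = ((2-1) mod 6) + 1 = 2; this is a WS (even) row.
Chart row 2 tiled across columns 1-16: / K K / K / K K / K / K K / K /
Wrong side: read the tiled row from column 16 down to 1 and exchange K with P (leave O, /).
Row 2 as worked: / P / P P / P / P P / P / P P /
The 10th stitch worked is P.

== STITCH ==
P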